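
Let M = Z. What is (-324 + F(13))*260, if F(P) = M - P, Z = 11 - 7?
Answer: -86580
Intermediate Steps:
Z = 4
M = 4
F(P) = 4 - P
(-324 + F(13))*260 = (-324 + (4 - 1*13))*260 = (-324 + (4 - 13))*260 = (-324 - 9)*260 = -333*260 = -86580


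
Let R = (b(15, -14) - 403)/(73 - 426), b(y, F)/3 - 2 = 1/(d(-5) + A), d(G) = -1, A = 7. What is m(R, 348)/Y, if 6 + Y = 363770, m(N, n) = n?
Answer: 87/90941 ≈ 0.00095666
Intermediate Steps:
b(y, F) = 13/2 (b(y, F) = 6 + 3/(-1 + 7) = 6 + 3/6 = 6 + 3*(⅙) = 6 + ½ = 13/2)
R = 793/706 (R = (13/2 - 403)/(73 - 426) = -793/2/(-353) = -793/2*(-1/353) = 793/706 ≈ 1.1232)
Y = 363764 (Y = -6 + 363770 = 363764)
m(R, 348)/Y = 348/363764 = 348*(1/363764) = 87/90941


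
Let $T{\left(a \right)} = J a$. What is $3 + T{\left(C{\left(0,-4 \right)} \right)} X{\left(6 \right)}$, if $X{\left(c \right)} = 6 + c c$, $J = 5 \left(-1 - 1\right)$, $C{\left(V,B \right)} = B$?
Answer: $1683$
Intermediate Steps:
$J = -10$ ($J = 5 \left(-2\right) = -10$)
$T{\left(a \right)} = - 10 a$
$X{\left(c \right)} = 6 + c^{2}$
$3 + T{\left(C{\left(0,-4 \right)} \right)} X{\left(6 \right)} = 3 + \left(-10\right) \left(-4\right) \left(6 + 6^{2}\right) = 3 + 40 \left(6 + 36\right) = 3 + 40 \cdot 42 = 3 + 1680 = 1683$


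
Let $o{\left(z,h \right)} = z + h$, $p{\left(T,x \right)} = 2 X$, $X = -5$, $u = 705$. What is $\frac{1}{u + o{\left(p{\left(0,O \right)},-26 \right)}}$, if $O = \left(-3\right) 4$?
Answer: $\frac{1}{669} \approx 0.0014948$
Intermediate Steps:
$O = -12$
$p{\left(T,x \right)} = -10$ ($p{\left(T,x \right)} = 2 \left(-5\right) = -10$)
$o{\left(z,h \right)} = h + z$
$\frac{1}{u + o{\left(p{\left(0,O \right)},-26 \right)}} = \frac{1}{705 - 36} = \frac{1}{669}$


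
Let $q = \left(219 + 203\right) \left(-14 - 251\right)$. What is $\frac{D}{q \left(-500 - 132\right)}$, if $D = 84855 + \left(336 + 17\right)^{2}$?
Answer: $\frac{26183}{8834570} \approx 0.0029637$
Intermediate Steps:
$q = -111830$ ($q = 422 \left(-265\right) = -111830$)
$D = 209464$ ($D = 84855 + 353^{2} = 84855 + 124609 = 209464$)
$\frac{D}{q \left(-500 - 132\right)} = \frac{209464}{\left(-111830\right) \left(-500 - 132\right)} = \frac{209464}{\left(-111830\right) \left(-632\right)} = \frac{209464}{70676560} = 209464 \cdot \frac{1}{70676560} = \frac{26183}{8834570}$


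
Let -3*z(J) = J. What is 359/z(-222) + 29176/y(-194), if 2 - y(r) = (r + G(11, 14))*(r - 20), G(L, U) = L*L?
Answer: 862139/288970 ≈ 2.9835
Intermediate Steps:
z(J) = -J/3
G(L, U) = L²
y(r) = 2 - (-20 + r)*(121 + r) (y(r) = 2 - (r + 11²)*(r - 20) = 2 - (r + 121)*(-20 + r) = 2 - (121 + r)*(-20 + r) = 2 - (-20 + r)*(121 + r))
359/z(-222) + 29176/y(-194) = 359/((-⅓*(-222))) + 29176/(2422 - 1*(-194)² - 101*(-194)) = 359/74 + 29176/(2422 - 1*37636 + 19594) = 359*(1/74) + 29176/(2422 - 37636 + 19594) = 359/74 + 29176/(-15620) = 359/74 + 29176*(-1/15620) = 359/74 - 7294/3905 = 862139/288970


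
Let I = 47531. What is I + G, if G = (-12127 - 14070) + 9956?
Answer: 31290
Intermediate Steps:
G = -16241 (G = -26197 + 9956 = -16241)
I + G = 47531 - 16241 = 31290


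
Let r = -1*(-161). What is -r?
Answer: -161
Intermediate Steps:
r = 161
-r = -1*161 = -161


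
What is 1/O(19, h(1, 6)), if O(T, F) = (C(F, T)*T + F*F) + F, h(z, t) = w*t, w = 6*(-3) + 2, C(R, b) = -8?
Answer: 1/8968 ≈ 0.00011151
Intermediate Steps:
w = -16 (w = -18 + 2 = -16)
h(z, t) = -16*t
O(T, F) = F + F² - 8*T (O(T, F) = (-8*T + F*F) + F = (-8*T + F²) + F = (F² - 8*T) + F = F + F² - 8*T)
1/O(19, h(1, 6)) = 1/(-16*6 + (-16*6)² - 8*19) = 1/(-96 + (-96)² - 152) = 1/(-96 + 9216 - 152) = 1/8968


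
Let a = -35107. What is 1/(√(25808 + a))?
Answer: -I*√9299/9299 ≈ -0.01037*I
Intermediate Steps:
1/(√(25808 + a)) = 1/(√(25808 - 35107)) = 1/(√(-9299)) = 1/(I*√9299) = -I*√9299/9299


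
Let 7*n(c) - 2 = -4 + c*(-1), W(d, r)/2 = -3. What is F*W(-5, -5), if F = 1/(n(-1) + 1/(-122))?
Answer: 1708/43 ≈ 39.721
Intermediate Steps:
W(d, r) = -6 (W(d, r) = 2*(-3) = -6)
n(c) = -2/7 - c/7 (n(c) = 2/7 + (-4 + c*(-1))/7 = 2/7 + (-4 - c)/7 = 2/7 + (-4/7 - c/7) = -2/7 - c/7)
F = -854/129 (F = 1/((-2/7 - ⅐*(-1)) + 1/(-122)) = 1/((-2/7 + ⅐) - 1/122) = 1/(-⅐ - 1/122) = 1/(-129/854) = -854/129 ≈ -6.6202)
F*W(-5, -5) = -854/129*(-6) = 1708/43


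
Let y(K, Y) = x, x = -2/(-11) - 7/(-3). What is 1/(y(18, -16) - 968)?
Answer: -33/31861 ≈ -0.0010357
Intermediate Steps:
x = 83/33 (x = -2*(-1/11) - 7*(-⅓) = 2/11 + 7/3 = 83/33 ≈ 2.5152)
y(K, Y) = 83/33
1/(y(18, -16) - 968) = 1/(83/33 - 968) = 1/(-31861/33) = -33/31861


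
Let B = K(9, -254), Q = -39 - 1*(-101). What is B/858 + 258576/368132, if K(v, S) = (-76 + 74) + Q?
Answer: 10164422/13160719 ≈ 0.77233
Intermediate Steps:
Q = 62 (Q = -39 + 101 = 62)
K(v, S) = 60 (K(v, S) = (-76 + 74) + 62 = -2 + 62 = 60)
B = 60
B/858 + 258576/368132 = 60/858 + 258576/368132 = 60*(1/858) + 258576*(1/368132) = 10/143 + 64644/92033 = 10164422/13160719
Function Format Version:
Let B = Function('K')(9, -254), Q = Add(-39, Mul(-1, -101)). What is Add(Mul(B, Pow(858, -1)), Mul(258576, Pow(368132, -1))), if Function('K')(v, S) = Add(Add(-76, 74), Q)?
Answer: Rational(10164422, 13160719) ≈ 0.77233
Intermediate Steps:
Q = 62 (Q = Add(-39, 101) = 62)
Function('K')(v, S) = 60 (Function('K')(v, S) = Add(Add(-76, 74), 62) = Add(-2, 62) = 60)
B = 60
Add(Mul(B, Pow(858, -1)), Mul(258576, Pow(368132, -1))) = Add(Mul(60, Pow(858, -1)), Mul(258576, Pow(368132, -1))) = Add(Mul(60, Rational(1, 858)), Mul(258576, Rational(1, 368132))) = Add(Rational(10, 143), Rational(64644, 92033)) = Rational(10164422, 13160719)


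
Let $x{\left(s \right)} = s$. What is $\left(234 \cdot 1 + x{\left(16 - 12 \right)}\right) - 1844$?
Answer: $-1606$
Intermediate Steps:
$\left(234 \cdot 1 + x{\left(16 - 12 \right)}\right) - 1844 = \left(234 \cdot 1 + \left(16 - 12\right)\right) - 1844 = \left(234 + 4\right) - 1844 = 238 - 1844 = -1606$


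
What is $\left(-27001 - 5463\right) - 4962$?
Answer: $-37426$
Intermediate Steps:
$\left(-27001 - 5463\right) - 4962 = -32464 - 4962 = -37426$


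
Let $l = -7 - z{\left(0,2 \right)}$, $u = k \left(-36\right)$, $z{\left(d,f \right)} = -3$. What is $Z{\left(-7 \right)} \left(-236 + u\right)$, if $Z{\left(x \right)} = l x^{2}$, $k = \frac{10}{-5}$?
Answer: $32144$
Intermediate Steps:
$k = -2$ ($k = 10 \left(- \frac{1}{5}\right) = -2$)
$u = 72$ ($u = \left(-2\right) \left(-36\right) = 72$)
$l = -4$ ($l = -7 - -3 = -7 + 3 = -4$)
$Z{\left(x \right)} = - 4 x^{2}$
$Z{\left(-7 \right)} \left(-236 + u\right) = - 4 \left(-7\right)^{2} \left(-236 + 72\right) = \left(-4\right) 49 \left(-164\right) = \left(-196\right) \left(-164\right) = 32144$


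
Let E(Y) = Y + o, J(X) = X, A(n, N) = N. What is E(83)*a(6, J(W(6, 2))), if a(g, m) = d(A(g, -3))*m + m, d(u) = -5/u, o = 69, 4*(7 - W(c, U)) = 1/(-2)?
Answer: 2888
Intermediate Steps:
W(c, U) = 57/8 (W(c, U) = 7 - ¼/(-2) = 7 - ¼*(-½) = 7 + ⅛ = 57/8)
a(g, m) = 8*m/3 (a(g, m) = (-5/(-3))*m + m = (-5*(-⅓))*m + m = 5*m/3 + m = 8*m/3)
E(Y) = 69 + Y (E(Y) = Y + 69 = 69 + Y)
E(83)*a(6, J(W(6, 2))) = (69 + 83)*((8/3)*(57/8)) = 152*19 = 2888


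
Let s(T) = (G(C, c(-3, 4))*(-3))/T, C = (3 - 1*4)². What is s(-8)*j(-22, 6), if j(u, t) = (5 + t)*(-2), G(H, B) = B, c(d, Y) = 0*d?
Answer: 0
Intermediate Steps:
C = 1 (C = (3 - 4)² = (-1)² = 1)
c(d, Y) = 0
j(u, t) = -10 - 2*t
s(T) = 0 (s(T) = (0*(-3))/T = 0/T = 0)
s(-8)*j(-22, 6) = 0*(-10 - 2*6) = 0*(-10 - 12) = 0*(-22) = 0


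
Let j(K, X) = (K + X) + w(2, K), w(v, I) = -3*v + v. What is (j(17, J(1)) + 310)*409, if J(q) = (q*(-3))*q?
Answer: 130880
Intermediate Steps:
w(v, I) = -2*v
J(q) = -3*q**2 (J(q) = (-3*q)*q = -3*q**2)
j(K, X) = -4 + K + X (j(K, X) = (K + X) - 2*2 = (K + X) - 4 = -4 + K + X)
(j(17, J(1)) + 310)*409 = ((-4 + 17 - 3*1**2) + 310)*409 = ((-4 + 17 - 3*1) + 310)*409 = ((-4 + 17 - 3) + 310)*409 = (10 + 310)*409 = 320*409 = 130880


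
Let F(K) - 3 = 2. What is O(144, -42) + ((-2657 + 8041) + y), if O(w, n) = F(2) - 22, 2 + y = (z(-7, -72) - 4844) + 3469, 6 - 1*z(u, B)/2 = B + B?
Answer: 4290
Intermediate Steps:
F(K) = 5 (F(K) = 3 + 2 = 5)
z(u, B) = 12 - 4*B (z(u, B) = 12 - 2*(B + B) = 12 - 4*B)
y = -1077 (y = -2 + (((12 - 4*(-72)) - 4844) + 3469) = -2 + (((12 + 288) - 4844) + 3469) = -2 + ((300 - 4844) + 3469) = -2 + (-4544 + 3469) = -2 - 1075 = -1077)
O(w, n) = -17 (O(w, n) = 5 - 22 = -17)
O(144, -42) + ((-2657 + 8041) + y) = -17 + ((-2657 + 8041) - 1077) = -17 + (5384 - 1077) = -17 + 4307 = 4290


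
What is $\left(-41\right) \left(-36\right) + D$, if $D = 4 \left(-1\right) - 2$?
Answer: $1470$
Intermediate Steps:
$D = -6$ ($D = -4 - 2 = -6$)
$\left(-41\right) \left(-36\right) + D = \left(-41\right) \left(-36\right) - 6 = 1476 - 6 = 1470$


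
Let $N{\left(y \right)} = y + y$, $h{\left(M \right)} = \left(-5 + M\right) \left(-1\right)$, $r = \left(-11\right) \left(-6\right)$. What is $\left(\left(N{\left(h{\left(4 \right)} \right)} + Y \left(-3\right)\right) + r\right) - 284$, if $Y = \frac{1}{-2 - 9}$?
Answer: $- \frac{2373}{11} \approx -215.73$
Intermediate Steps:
$r = 66$
$Y = - \frac{1}{11}$ ($Y = \frac{1}{-11} = - \frac{1}{11} \approx -0.090909$)
$h{\left(M \right)} = 5 - M$
$N{\left(y \right)} = 2 y$
$\left(\left(N{\left(h{\left(4 \right)} \right)} + Y \left(-3\right)\right) + r\right) - 284 = \left(\left(2 \left(5 - 4\right) - - \frac{3}{11}\right) + 66\right) - 284 = \left(\left(2 \left(5 - 4\right) + \frac{3}{11}\right) + 66\right) - 284 = \left(\left(2 \cdot 1 + \frac{3}{11}\right) + 66\right) - 284 = \left(\left(2 + \frac{3}{11}\right) + 66\right) - 284 = \left(\frac{25}{11} + 66\right) - 284 = \frac{751}{11} - 284 = - \frac{2373}{11}$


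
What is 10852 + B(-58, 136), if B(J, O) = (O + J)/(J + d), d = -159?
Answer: 2354806/217 ≈ 10852.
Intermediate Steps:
B(J, O) = (J + O)/(-159 + J) (B(J, O) = (O + J)/(J - 159) = (J + O)/(-159 + J))
10852 + B(-58, 136) = 10852 + (-58 + 136)/(-159 - 58) = 10852 + 78/(-217) = 10852 - 1/217*78 = 10852 - 78/217 = 2354806/217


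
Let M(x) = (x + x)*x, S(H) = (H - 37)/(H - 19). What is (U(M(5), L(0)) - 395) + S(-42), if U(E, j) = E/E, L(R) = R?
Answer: -23955/61 ≈ -392.71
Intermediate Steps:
S(H) = (-37 + H)/(-19 + H)
M(x) = 2*x**2 (M(x) = (2*x)*x = 2*x**2)
U(E, j) = 1
(U(M(5), L(0)) - 395) + S(-42) = (1 - 395) + (-37 - 42)/(-19 - 42) = -394 - 79/(-61) = -394 - 1/61*(-79) = -394 + 79/61 = -23955/61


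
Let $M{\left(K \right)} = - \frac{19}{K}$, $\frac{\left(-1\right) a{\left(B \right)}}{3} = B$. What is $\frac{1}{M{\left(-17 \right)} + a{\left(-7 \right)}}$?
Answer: $\frac{17}{376} \approx 0.045213$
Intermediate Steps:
$a{\left(B \right)} = - 3 B$
$\frac{1}{M{\left(-17 \right)} + a{\left(-7 \right)}} = \frac{1}{- \frac{19}{-17} - -21} = \frac{1}{\left(-19\right) \left(- \frac{1}{17}\right) + 21} = \frac{1}{\frac{19}{17} + 21} = \frac{1}{\frac{376}{17}} = \frac{17}{376}$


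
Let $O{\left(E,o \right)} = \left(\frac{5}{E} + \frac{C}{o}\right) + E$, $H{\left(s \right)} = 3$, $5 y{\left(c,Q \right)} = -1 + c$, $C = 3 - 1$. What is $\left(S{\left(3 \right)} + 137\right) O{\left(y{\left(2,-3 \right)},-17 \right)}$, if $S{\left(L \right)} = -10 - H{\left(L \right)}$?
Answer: $\frac{264368}{85} \approx 3110.2$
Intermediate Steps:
$C = 2$ ($C = 3 - 1 = 2$)
$y{\left(c,Q \right)} = - \frac{1}{5} + \frac{c}{5}$ ($y{\left(c,Q \right)} = \frac{-1 + c}{5} = - \frac{1}{5} + \frac{c}{5}$)
$O{\left(E,o \right)} = E + \frac{2}{o} + \frac{5}{E}$ ($O{\left(E,o \right)} = \left(\frac{5}{E} + \frac{2}{o}\right) + E = \left(\frac{2}{o} + \frac{5}{E}\right) + E = E + \frac{2}{o} + \frac{5}{E}$)
$S{\left(L \right)} = -13$ ($S{\left(L \right)} = -10 - 3 = -13$)
$\left(S{\left(3 \right)} + 137\right) O{\left(y{\left(2,-3 \right)},-17 \right)} = \left(-13 + 137\right) \left(\left(- \frac{1}{5} + \frac{1}{5} \cdot 2\right) + \frac{2}{-17} + \frac{5}{- \frac{1}{5} + \frac{1}{5} \cdot 2}\right) = 124 \left(\left(- \frac{1}{5} + \frac{2}{5}\right) + 2 \left(- \frac{1}{17}\right) + \frac{5}{- \frac{1}{5} + \frac{2}{5}}\right) = 124 \left(\frac{1}{5} - \frac{2}{17} + 5 \frac{1}{\frac{1}{5}}\right) = 124 \left(\frac{1}{5} - \frac{2}{17} + 5 \cdot 5\right) = 124 \left(\frac{1}{5} - \frac{2}{17} + 25\right) = 124 \cdot \frac{2132}{85} = \frac{264368}{85}$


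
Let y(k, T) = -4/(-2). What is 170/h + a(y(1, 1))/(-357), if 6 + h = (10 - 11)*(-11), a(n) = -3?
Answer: 4047/119 ≈ 34.008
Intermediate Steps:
y(k, T) = 2 (y(k, T) = -4*(-1/2) = 2)
h = 5 (h = -6 + (10 - 11)*(-11) = -6 - 1*(-11) = -6 + 11 = 5)
170/h + a(y(1, 1))/(-357) = 170/5 - 3/(-357) = 170*(1/5) - 3*(-1/357) = 34 + 1/119 = 4047/119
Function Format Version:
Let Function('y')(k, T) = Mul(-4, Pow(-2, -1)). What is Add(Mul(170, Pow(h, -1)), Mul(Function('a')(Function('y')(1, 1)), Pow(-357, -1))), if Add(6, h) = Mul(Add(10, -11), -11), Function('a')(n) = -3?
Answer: Rational(4047, 119) ≈ 34.008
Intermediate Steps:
Function('y')(k, T) = 2 (Function('y')(k, T) = Mul(-4, Rational(-1, 2)) = 2)
h = 5 (h = Add(-6, Mul(Add(10, -11), -11)) = Add(-6, Mul(-1, -11)) = Add(-6, 11) = 5)
Add(Mul(170, Pow(h, -1)), Mul(Function('a')(Function('y')(1, 1)), Pow(-357, -1))) = Add(Mul(170, Pow(5, -1)), Mul(-3, Pow(-357, -1))) = Add(Mul(170, Rational(1, 5)), Mul(-3, Rational(-1, 357))) = Add(34, Rational(1, 119)) = Rational(4047, 119)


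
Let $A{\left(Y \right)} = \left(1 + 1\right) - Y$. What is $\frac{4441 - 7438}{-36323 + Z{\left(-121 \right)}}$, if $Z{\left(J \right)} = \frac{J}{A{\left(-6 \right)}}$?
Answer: $\frac{23976}{290705} \approx 0.082475$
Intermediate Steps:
$A{\left(Y \right)} = 2 - Y$
$Z{\left(J \right)} = \frac{J}{8}$ ($Z{\left(J \right)} = \frac{J}{2 - -6} = \frac{J}{2 + 6} = \frac{J}{8}$)
$\frac{4441 - 7438}{-36323 + Z{\left(-121 \right)}} = \frac{4441 - 7438}{-36323 + \frac{1}{8} \left(-121\right)} = - \frac{2997}{-36323 - \frac{121}{8}} = - \frac{2997}{- \frac{290705}{8}} = \left(-2997\right) \left(- \frac{8}{290705}\right) = \frac{23976}{290705}$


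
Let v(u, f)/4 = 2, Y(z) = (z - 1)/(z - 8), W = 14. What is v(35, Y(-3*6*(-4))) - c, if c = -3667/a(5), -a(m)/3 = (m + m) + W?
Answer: -3091/72 ≈ -42.931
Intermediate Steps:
a(m) = -42 - 6*m (a(m) = -3*((m + m) + 14) = -3*(2*m + 14) = -3*(14 + 2*m) = -42 - 6*m)
Y(z) = (-1 + z)/(-8 + z)
v(u, f) = 8 (v(u, f) = 4*2 = 8)
c = 3667/72 (c = -3667/(-42 - 6*5) = -3667/(-42 - 30) = -3667/(-72) = -3667*(-1/72) = 3667/72 ≈ 50.931)
v(35, Y(-3*6*(-4))) - c = 8 - 1*3667/72 = 8 - 3667/72 = -3091/72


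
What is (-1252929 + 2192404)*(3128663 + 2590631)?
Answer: 5373133730650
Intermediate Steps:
(-1252929 + 2192404)*(3128663 + 2590631) = 939475*5719294 = 5373133730650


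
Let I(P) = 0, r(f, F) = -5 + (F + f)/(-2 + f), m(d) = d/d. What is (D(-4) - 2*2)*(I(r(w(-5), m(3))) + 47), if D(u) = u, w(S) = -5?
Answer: -376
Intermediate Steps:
m(d) = 1
r(f, F) = -5 + (F + f)/(-2 + f)
(D(-4) - 2*2)*(I(r(w(-5), m(3))) + 47) = (-4 - 2*2)*(0 + 47) = (-4 - 4)*47 = -8*47 = -376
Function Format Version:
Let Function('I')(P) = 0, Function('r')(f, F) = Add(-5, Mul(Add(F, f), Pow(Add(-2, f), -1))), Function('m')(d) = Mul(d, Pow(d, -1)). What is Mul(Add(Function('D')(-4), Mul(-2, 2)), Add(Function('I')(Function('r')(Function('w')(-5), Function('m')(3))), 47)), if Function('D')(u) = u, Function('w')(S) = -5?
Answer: -376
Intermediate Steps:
Function('m')(d) = 1
Function('r')(f, F) = Add(-5, Mul(Pow(Add(-2, f), -1), Add(F, f)))
Mul(Add(Function('D')(-4), Mul(-2, 2)), Add(Function('I')(Function('r')(Function('w')(-5), Function('m')(3))), 47)) = Mul(Add(-4, Mul(-2, 2)), Add(0, 47)) = Mul(Add(-4, -4), 47) = Mul(-8, 47) = -376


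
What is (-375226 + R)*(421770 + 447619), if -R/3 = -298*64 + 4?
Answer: -276484828558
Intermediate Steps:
R = 57204 (R = -3*(-298*64 + 4) = -3*(-19072 + 4) = -3*(-19068) = 57204)
(-375226 + R)*(421770 + 447619) = (-375226 + 57204)*(421770 + 447619) = -318022*869389 = -276484828558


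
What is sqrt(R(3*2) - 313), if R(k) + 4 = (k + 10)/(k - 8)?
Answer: 5*I*sqrt(13) ≈ 18.028*I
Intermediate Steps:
R(k) = -4 + (10 + k)/(-8 + k) (R(k) = -4 + (k + 10)/(k - 8) = -4 + (10 + k)/(-8 + k))
sqrt(R(3*2) - 313) = sqrt(3*(14 - 3*2)/(-8 + 3*2) - 313) = sqrt(3*(14 - 1*6)/(-8 + 6) - 313) = sqrt(3*(14 - 6)/(-2) - 313) = sqrt(3*(-1/2)*8 - 313) = sqrt(-12 - 313) = sqrt(-325) = 5*I*sqrt(13)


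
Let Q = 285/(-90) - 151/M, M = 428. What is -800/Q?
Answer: 1027200/4519 ≈ 227.31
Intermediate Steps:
Q = -4519/1284 (Q = 285/(-90) - 151/428 = 285*(-1/90) - 151*1/428 = -19/6 - 151/428 = -4519/1284 ≈ -3.5195)
-800/Q = -800/(-4519/1284) = -800*(-1284/4519) = 1027200/4519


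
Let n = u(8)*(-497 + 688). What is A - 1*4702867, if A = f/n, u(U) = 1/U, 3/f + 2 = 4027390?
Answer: -904397898296653/192307777 ≈ -4.7029e+6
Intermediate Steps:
f = 3/4027388 (f = 3/(-2 + 4027390) = 3/4027388 ≈ 7.4490e-7)
n = 191/8 (n = (-497 + 688)/8 = (⅛)*191 = 191/8 ≈ 23.875)
A = 6/192307777 (A = 3/(4027388*(191/8)) = (3/4027388)*(8/191) = 6/192307777 ≈ 3.1200e-8)
A - 1*4702867 = 6/192307777 - 1*4702867 = 6/192307777 - 4702867 = -904397898296653/192307777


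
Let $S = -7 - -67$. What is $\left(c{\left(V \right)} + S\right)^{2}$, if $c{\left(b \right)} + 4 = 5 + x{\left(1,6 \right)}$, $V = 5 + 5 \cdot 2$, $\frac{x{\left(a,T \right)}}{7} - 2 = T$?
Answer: $13689$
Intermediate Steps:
$x{\left(a,T \right)} = 14 + 7 T$
$S = 60$ ($S = -7 + 67 = 60$)
$V = 15$ ($V = 5 + 10 = 15$)
$c{\left(b \right)} = 57$ ($c{\left(b \right)} = -4 + \left(5 + \left(14 + 7 \cdot 6\right)\right) = -4 + \left(5 + \left(14 + 42\right)\right) = -4 + \left(5 + 56\right) = -4 + 61 = 57$)
$\left(c{\left(V \right)} + S\right)^{2} = \left(57 + 60\right)^{2} = 117^{2} = 13689$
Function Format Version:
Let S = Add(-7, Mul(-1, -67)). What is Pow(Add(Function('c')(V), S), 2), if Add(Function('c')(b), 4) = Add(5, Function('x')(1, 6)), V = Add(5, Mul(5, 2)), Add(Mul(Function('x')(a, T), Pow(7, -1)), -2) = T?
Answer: 13689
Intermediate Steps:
Function('x')(a, T) = Add(14, Mul(7, T))
S = 60 (S = Add(-7, 67) = 60)
V = 15 (V = Add(5, 10) = 15)
Function('c')(b) = 57 (Function('c')(b) = Add(-4, Add(5, Add(14, Mul(7, 6)))) = Add(-4, Add(5, Add(14, 42))) = Add(-4, Add(5, 56)) = Add(-4, 61) = 57)
Pow(Add(Function('c')(V), S), 2) = Pow(Add(57, 60), 2) = Pow(117, 2) = 13689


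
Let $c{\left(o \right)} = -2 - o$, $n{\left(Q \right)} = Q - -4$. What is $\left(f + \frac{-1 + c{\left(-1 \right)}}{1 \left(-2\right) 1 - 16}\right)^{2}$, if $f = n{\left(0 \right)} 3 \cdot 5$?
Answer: $\frac{292681}{81} \approx 3613.3$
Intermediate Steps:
$n{\left(Q \right)} = 4 + Q$ ($n{\left(Q \right)} = Q + 4 = 4 + Q$)
$f = 60$ ($f = \left(4 + 0\right) 3 \cdot 5 = 4 \cdot 3 \cdot 5 = 12 \cdot 5 = 60$)
$\left(f + \frac{-1 + c{\left(-1 \right)}}{1 \left(-2\right) 1 - 16}\right)^{2} = \left(60 + \frac{-1 - 1}{1 \left(-2\right) 1 - 16}\right)^{2} = \left(60 + \frac{-1 + \left(-2 + 1\right)}{\left(-2\right) 1 - 16}\right)^{2} = \left(60 + \frac{-1 - 1}{-2 - 16}\right)^{2} = \left(60 - \frac{2}{-18}\right)^{2} = \left(60 - - \frac{1}{9}\right)^{2} = \left(60 + \frac{1}{9}\right)^{2} = \left(\frac{541}{9}\right)^{2} = \frac{292681}{81}$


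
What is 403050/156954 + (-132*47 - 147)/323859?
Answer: 7196364172/2823942527 ≈ 2.5483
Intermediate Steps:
403050/156954 + (-132*47 - 147)/323859 = 403050*(1/156954) + (-6204 - 147)*(1/323859) = 67175/26159 - 6351*1/323859 = 67175/26159 - 2117/107953 = 7196364172/2823942527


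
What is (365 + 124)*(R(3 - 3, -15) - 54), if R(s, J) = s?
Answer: -26406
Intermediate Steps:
(365 + 124)*(R(3 - 3, -15) - 54) = (365 + 124)*((3 - 3) - 54) = 489*(0 - 54) = 489*(-54) = -26406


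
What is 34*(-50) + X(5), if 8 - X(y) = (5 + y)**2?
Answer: -1792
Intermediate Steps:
X(y) = 8 - (5 + y)**2
34*(-50) + X(5) = 34*(-50) + (8 - (5 + 5)**2) = -1700 + (8 - 1*10**2) = -1700 + (8 - 1*100) = -1700 + (8 - 100) = -1700 - 92 = -1792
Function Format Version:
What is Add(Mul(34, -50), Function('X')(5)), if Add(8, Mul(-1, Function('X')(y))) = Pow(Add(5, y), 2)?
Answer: -1792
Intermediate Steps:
Function('X')(y) = Add(8, Mul(-1, Pow(Add(5, y), 2)))
Add(Mul(34, -50), Function('X')(5)) = Add(Mul(34, -50), Add(8, Mul(-1, Pow(Add(5, 5), 2)))) = Add(-1700, Add(8, Mul(-1, Pow(10, 2)))) = Add(-1700, Add(8, Mul(-1, 100))) = Add(-1700, Add(8, -100)) = Add(-1700, -92) = -1792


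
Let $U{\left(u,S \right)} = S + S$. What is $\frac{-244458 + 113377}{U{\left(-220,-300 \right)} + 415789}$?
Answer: $- \frac{131081}{415189} \approx -0.31571$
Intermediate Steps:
$U{\left(u,S \right)} = 2 S$
$\frac{-244458 + 113377}{U{\left(-220,-300 \right)} + 415789} = \frac{-244458 + 113377}{2 \left(-300\right) + 415789} = - \frac{131081}{-600 + 415789} = - \frac{131081}{415189}$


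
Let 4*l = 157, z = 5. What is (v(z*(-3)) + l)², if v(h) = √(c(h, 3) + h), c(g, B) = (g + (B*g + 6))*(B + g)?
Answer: 34777/16 + 157*√633/2 ≈ 4148.6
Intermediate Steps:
l = 157/4 (l = (¼)*157 = 157/4 ≈ 39.250)
c(g, B) = (B + g)*(6 + g + B*g) (c(g, B) = (g + (6 + B*g))*(B + g) = (6 + g + B*g)*(B + g) = (B + g)*(6 + g + B*g))
v(h) = √(18 + 4*h² + 19*h) (v(h) = √((h² + 6*3 + 6*h + 3*h + 3*h² + h*3²) + h) = √((h² + 18 + 6*h + 3*h + 3*h² + h*9) + h) = √((h² + 18 + 6*h + 3*h + 3*h² + 9*h) + h) = √((18 + 4*h² + 18*h) + h) = √(18 + 4*h² + 19*h))
(v(z*(-3)) + l)² = (√(18 + 4*(5*(-3))² + 19*(5*(-3))) + 157/4)² = (√(18 + 4*(-15)² + 19*(-15)) + 157/4)² = (√(18 + 4*225 - 285) + 157/4)² = (√(18 + 900 - 285) + 157/4)² = (√633 + 157/4)² = (157/4 + √633)²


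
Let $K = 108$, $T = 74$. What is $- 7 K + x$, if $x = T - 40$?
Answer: $-722$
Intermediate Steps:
$x = 34$ ($x = 74 - 40 = 34$)
$- 7 K + x = \left(-7\right) 108 + 34 = -756 + 34 = -722$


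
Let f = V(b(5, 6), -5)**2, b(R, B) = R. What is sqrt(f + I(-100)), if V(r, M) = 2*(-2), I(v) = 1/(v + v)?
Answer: sqrt(6398)/20 ≈ 3.9994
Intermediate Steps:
I(v) = 1/(2*v)
V(r, M) = -4
f = 16 (f = (-4)**2 = 16)
sqrt(f + I(-100)) = sqrt(16 + (1/2)/(-100)) = sqrt(16 + (1/2)*(-1/100)) = sqrt(16 - 1/200) = sqrt(3199/200) = sqrt(6398)/20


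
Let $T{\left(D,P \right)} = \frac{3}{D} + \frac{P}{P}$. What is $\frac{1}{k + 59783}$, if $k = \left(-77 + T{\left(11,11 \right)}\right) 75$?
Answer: $\frac{11}{595138} \approx 1.8483 \cdot 10^{-5}$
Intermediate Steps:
$T{\left(D,P \right)} = 1 + \frac{3}{D}$ ($T{\left(D,P \right)} = \frac{3}{D} + 1 = 1 + \frac{3}{D}$)
$k = - \frac{62475}{11}$ ($k = \left(-77 + \frac{3 + 11}{11}\right) 75 = \left(-77 + \frac{1}{11} \cdot 14\right) 75 = \left(-77 + \frac{14}{11}\right) 75 = \left(- \frac{833}{11}\right) 75 = - \frac{62475}{11} \approx -5679.5$)
$\frac{1}{k + 59783} = \frac{1}{- \frac{62475}{11} + 59783} = \frac{1}{\frac{595138}{11}} = \frac{11}{595138}$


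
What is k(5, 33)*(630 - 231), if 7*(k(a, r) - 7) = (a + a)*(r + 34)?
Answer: 40983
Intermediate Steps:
k(a, r) = 7 + 2*a*(34 + r)/7 (k(a, r) = 7 + ((a + a)*(r + 34))/7 = 7 + ((2*a)*(34 + r))/7 = 7 + (2*a*(34 + r))/7 = 7 + 2*a*(34 + r)/7)
k(5, 33)*(630 - 231) = (7 + (68/7)*5 + (2/7)*5*33)*(630 - 231) = (7 + 340/7 + 330/7)*399 = (719/7)*399 = 40983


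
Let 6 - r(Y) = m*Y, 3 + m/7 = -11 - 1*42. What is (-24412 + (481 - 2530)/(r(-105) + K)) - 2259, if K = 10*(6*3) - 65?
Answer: -1094549120/41039 ≈ -26671.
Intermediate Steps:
m = -392 (m = -21 + 7*(-11 - 1*42) = -21 + 7*(-11 - 42) = -21 + 7*(-53) = -21 - 371 = -392)
r(Y) = 6 + 392*Y (r(Y) = 6 - (-392)*Y = 6 + 392*Y)
K = 115 (K = 10*18 - 65 = 180 - 65 = 115)
(-24412 + (481 - 2530)/(r(-105) + K)) - 2259 = (-24412 + (481 - 2530)/((6 + 392*(-105)) + 115)) - 2259 = (-24412 - 2049/((6 - 41160) + 115)) - 2259 = (-24412 - 2049/(-41154 + 115)) - 2259 = (-24412 - 2049/(-41039)) - 2259 = (-24412 - 2049*(-1/41039)) - 2259 = (-24412 + 2049/41039) - 2259 = -1001842019/41039 - 2259 = -1094549120/41039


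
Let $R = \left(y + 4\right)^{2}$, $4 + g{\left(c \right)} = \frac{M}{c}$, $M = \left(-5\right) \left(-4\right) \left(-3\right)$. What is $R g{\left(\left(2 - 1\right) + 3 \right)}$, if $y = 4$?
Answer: $-1216$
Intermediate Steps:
$M = -60$ ($M = 20 \left(-3\right) = -60$)
$g{\left(c \right)} = -4 - \frac{60}{c}$
$R = 64$ ($R = \left(4 + 4\right)^{2} = 8^{2} = 64$)
$R g{\left(\left(2 - 1\right) + 3 \right)} = 64 \left(-4 - \frac{60}{\left(2 - 1\right) + 3}\right) = 64 \left(-4 - \frac{60}{1 + 3}\right) = 64 \left(-4 - \frac{60}{4}\right) = 64 \left(-4 - 15\right) = 64 \left(-19\right) = -1216$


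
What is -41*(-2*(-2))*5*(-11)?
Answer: 9020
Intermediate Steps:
-41*(-2*(-2))*5*(-11) = -164*5*(-11) = -41*20*(-11) = -820*(-11) = 9020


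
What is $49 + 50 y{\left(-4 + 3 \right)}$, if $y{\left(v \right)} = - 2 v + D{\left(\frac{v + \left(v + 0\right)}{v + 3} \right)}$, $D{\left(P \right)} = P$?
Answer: $99$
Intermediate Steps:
$y{\left(v \right)} = - 2 v + \frac{2 v}{3 + v}$ ($y{\left(v \right)} = - 2 v + \frac{v + \left(v + 0\right)}{v + 3} = - 2 v + \frac{v + v}{3 + v} = - 2 v + \frac{2 v}{3 + v}$)
$49 + 50 y{\left(-4 + 3 \right)} = 49 + 50 \frac{2 \left(-4 + 3\right) \left(-2 - \left(-4 + 3\right)\right)}{3 + \left(-4 + 3\right)} = 49 + 50 \cdot 2 \left(-1\right) \frac{1}{3 - 1} \left(-2 - -1\right) = 49 + 50 \cdot 2 \left(-1\right) \frac{1}{2} \left(-2 + 1\right) = 49 + 50 \cdot 2 \left(-1\right) \frac{1}{2} \left(-1\right) = 49 + 50 \cdot 1 = 49 + 50 = 99$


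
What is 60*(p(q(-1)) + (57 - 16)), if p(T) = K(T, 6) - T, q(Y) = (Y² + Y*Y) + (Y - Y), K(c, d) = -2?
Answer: 2220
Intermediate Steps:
q(Y) = 2*Y² (q(Y) = (Y² + Y²) + 0 = 2*Y² + 0 = 2*Y²)
p(T) = -2 - T
60*(p(q(-1)) + (57 - 16)) = 60*((-2 - 2*(-1)²) + (57 - 16)) = 60*((-2 - 2) + 41) = 60*(-4 + 41) = 60*37 = 2220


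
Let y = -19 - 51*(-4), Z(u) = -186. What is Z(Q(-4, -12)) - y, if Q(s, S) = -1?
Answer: -371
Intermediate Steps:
y = 185 (y = -19 + 204 = 185)
Z(Q(-4, -12)) - y = -186 - 1*185 = -186 - 185 = -371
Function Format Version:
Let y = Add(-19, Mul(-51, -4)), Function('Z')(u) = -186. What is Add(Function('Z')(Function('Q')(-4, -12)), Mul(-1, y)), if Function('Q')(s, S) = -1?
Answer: -371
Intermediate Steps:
y = 185 (y = Add(-19, 204) = 185)
Add(Function('Z')(Function('Q')(-4, -12)), Mul(-1, y)) = Add(-186, Mul(-1, 185)) = Add(-186, -185) = -371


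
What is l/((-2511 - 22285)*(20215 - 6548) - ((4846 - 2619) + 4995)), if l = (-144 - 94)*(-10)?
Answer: -1190/169447077 ≈ -7.0228e-6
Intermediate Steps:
l = 2380 (l = -238*(-10) = 2380)
l/((-2511 - 22285)*(20215 - 6548) - ((4846 - 2619) + 4995)) = 2380/((-2511 - 22285)*(20215 - 6548) - ((4846 - 2619) + 4995)) = 2380/(-24796*13667 - (2227 + 4995)) = 2380/(-338886932 - 1*7222) = 2380/(-338886932 - 7222) = 2380/(-338894154) = 2380*(-1/338894154) = -1190/169447077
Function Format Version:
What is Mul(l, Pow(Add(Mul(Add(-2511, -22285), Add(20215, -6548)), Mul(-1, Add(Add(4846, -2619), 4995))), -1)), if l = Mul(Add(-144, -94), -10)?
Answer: Rational(-1190, 169447077) ≈ -7.0228e-6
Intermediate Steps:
l = 2380 (l = Mul(-238, -10) = 2380)
Mul(l, Pow(Add(Mul(Add(-2511, -22285), Add(20215, -6548)), Mul(-1, Add(Add(4846, -2619), 4995))), -1)) = Mul(2380, Pow(Add(Mul(Add(-2511, -22285), Add(20215, -6548)), Mul(-1, Add(Add(4846, -2619), 4995))), -1)) = Mul(2380, Pow(Add(Mul(-24796, 13667), Mul(-1, Add(2227, 4995))), -1)) = Mul(2380, Pow(Add(-338886932, Mul(-1, 7222)), -1)) = Mul(2380, Pow(Add(-338886932, -7222), -1)) = Mul(2380, Pow(-338894154, -1)) = Mul(2380, Rational(-1, 338894154)) = Rational(-1190, 169447077)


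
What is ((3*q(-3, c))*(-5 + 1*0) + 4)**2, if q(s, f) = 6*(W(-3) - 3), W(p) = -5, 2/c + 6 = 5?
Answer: 524176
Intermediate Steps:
c = -2 (c = 2/(-6 + 5) = 2/(-1) = 2*(-1) = -2)
q(s, f) = -48 (q(s, f) = 6*(-5 - 3) = 6*(-8) = -48)
((3*q(-3, c))*(-5 + 1*0) + 4)**2 = ((3*(-48))*(-5 + 1*0) + 4)**2 = (-144*(-5 + 0) + 4)**2 = (-144*(-5) + 4)**2 = (720 + 4)**2 = 724**2 = 524176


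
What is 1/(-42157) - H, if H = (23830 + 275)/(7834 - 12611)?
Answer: 1016189708/201383989 ≈ 5.0460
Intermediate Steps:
H = -24105/4777 (H = 24105/(-4777) = 24105*(-1/4777) = -24105/4777 ≈ -5.0461)
1/(-42157) - H = 1/(-42157) - 1*(-24105/4777) = -1/42157 + 24105/4777 = 1016189708/201383989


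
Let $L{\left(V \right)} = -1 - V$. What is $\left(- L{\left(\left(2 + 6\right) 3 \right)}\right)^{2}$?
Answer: $625$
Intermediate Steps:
$\left(- L{\left(\left(2 + 6\right) 3 \right)}\right)^{2} = \left(- (-1 - \left(2 + 6\right) 3)\right)^{2} = \left(- (-1 - 8 \cdot 3)\right)^{2} = \left(- (-1 - 24)\right)^{2} = \left(\left(-1\right) \left(-25\right)\right)^{2} = 25^{2} = 625$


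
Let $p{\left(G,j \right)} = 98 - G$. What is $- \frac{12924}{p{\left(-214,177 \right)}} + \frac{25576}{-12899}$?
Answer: $- \frac{14557199}{335374} \approx -43.406$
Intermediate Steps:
$- \frac{12924}{p{\left(-214,177 \right)}} + \frac{25576}{-12899} = - \frac{12924}{98 - -214} + \frac{25576}{-12899} = - \frac{12924}{98 + 214} + 25576 \left(- \frac{1}{12899}\right) = - \frac{12924}{312} - \frac{25576}{12899} = \left(-12924\right) \frac{1}{312} - \frac{25576}{12899} = - \frac{1077}{26} - \frac{25576}{12899} = - \frac{14557199}{335374}$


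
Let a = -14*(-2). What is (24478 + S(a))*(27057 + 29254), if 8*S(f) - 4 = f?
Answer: 1378605902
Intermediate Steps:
a = 28
S(f) = ½ + f/8
(24478 + S(a))*(27057 + 29254) = (24478 + (½ + (⅛)*28))*(27057 + 29254) = (24478 + (½ + 7/2))*56311 = (24478 + 4)*56311 = 24482*56311 = 1378605902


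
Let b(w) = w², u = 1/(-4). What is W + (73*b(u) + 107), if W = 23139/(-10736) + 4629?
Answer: 12717885/2684 ≈ 4738.4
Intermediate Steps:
u = -¼ ≈ -0.25000
W = 49673805/10736 (W = 23139*(-1/10736) + 4629 = -23139/10736 + 4629 = 49673805/10736 ≈ 4626.8)
W + (73*b(u) + 107) = 49673805/10736 + (73*(-¼)² + 107) = 49673805/10736 + (73*(1/16) + 107) = 49673805/10736 + (73/16 + 107) = 49673805/10736 + 1785/16 = 12717885/2684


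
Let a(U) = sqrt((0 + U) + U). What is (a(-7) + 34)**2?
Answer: (34 + I*sqrt(14))**2 ≈ 1142.0 + 254.43*I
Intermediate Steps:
a(U) = sqrt(2)*sqrt(U) (a(U) = sqrt(U + U) = sqrt(2*U) = sqrt(2)*sqrt(U))
(a(-7) + 34)**2 = (sqrt(2)*sqrt(-7) + 34)**2 = (sqrt(2)*(I*sqrt(7)) + 34)**2 = (I*sqrt(14) + 34)**2 = (34 + I*sqrt(14))**2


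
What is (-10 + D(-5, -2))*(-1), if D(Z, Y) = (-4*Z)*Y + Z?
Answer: 55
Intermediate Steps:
D(Z, Y) = Z - 4*Y*Z (D(Z, Y) = -4*Y*Z + Z = Z - 4*Y*Z)
(-10 + D(-5, -2))*(-1) = (-10 - 5*(1 - 4*(-2)))*(-1) = (-10 - 5*(1 + 8))*(-1) = (-10 - 5*9)*(-1) = (-10 - 45)*(-1) = -55*(-1) = 55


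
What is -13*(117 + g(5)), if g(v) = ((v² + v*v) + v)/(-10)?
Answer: -2899/2 ≈ -1449.5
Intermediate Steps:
g(v) = -v²/5 - v/10 (g(v) = ((v² + v²) + v)*(-⅒) = (2*v² + v)*(-⅒) = (v + 2*v²)*(-⅒) = -v²/5 - v/10)
-13*(117 + g(5)) = -13*(117 - ⅒*5*(1 + 2*5)) = -13*(117 - ⅒*5*(1 + 10)) = -13*(117 - ⅒*5*11) = -13*(117 - 11/2) = -13*223/2 = -2899/2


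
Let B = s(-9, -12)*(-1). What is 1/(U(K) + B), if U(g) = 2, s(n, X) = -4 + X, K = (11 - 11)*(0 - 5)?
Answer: 1/18 ≈ 0.055556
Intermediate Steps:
K = 0 (K = 0*(-5) = 0)
B = 16 (B = (-4 - 12)*(-1) = -16*(-1) = 16)
1/(U(K) + B) = 1/(2 + 16) = 1/18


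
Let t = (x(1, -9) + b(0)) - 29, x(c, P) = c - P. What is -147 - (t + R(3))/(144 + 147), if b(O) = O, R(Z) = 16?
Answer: -14258/97 ≈ -146.99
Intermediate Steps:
t = -19 (t = ((1 - 1*(-9)) + 0) - 29 = ((1 + 9) + 0) - 29 = (10 + 0) - 29 = 10 - 29 = -19)
-147 - (t + R(3))/(144 + 147) = -147 - (-19 + 16)/(144 + 147) = -147 - (-3)/291 = -147 - 1*(-1/97) = -147 + 1/97 = -14258/97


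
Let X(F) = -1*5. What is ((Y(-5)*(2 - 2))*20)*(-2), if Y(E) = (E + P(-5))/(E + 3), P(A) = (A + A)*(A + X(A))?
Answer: 0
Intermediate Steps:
X(F) = -5
P(A) = 2*A*(-5 + A) (P(A) = (A + A)*(A - 5) = (2*A)*(-5 + A) = 2*A*(-5 + A))
Y(E) = (100 + E)/(3 + E) (Y(E) = (E + 2*(-5)*(-5 - 5))/(E + 3) = (E + 2*(-5)*(-10))/(3 + E) = (E + 100)/(3 + E) = (100 + E)/(3 + E))
((Y(-5)*(2 - 2))*20)*(-2) = ((((100 - 5)/(3 - 5))*(2 - 2))*20)*(-2) = (((95/(-2))*0)*20)*(-2) = ((-1/2*95*0)*20)*(-2) = (-95/2*0*20)*(-2) = (0*20)*(-2) = 0*(-2) = 0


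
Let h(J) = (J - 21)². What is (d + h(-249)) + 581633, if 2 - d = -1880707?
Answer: 2535242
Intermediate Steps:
d = 1880709 (d = 2 - 1*(-1880707) = 2 + 1880707 = 1880709)
h(J) = (-21 + J)²
(d + h(-249)) + 581633 = (1880709 + (-21 - 249)²) + 581633 = (1880709 + (-270)²) + 581633 = (1880709 + 72900) + 581633 = 1953609 + 581633 = 2535242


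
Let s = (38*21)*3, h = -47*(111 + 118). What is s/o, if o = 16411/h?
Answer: -25766622/16411 ≈ -1570.1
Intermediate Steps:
h = -10763 (h = -47*229 = -10763)
o = -16411/10763 (o = 16411/(-10763) = 16411*(-1/10763) = -16411/10763 ≈ -1.5248)
s = 2394 (s = 798*3 = 2394)
s/o = 2394/(-16411/10763) = 2394*(-10763/16411) = -25766622/16411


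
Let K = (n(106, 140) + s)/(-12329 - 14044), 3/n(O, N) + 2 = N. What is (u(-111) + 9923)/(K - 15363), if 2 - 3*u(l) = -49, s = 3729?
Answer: -12058790520/18637917889 ≈ -0.64700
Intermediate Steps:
n(O, N) = 3/(-2 + N)
u(l) = 17 (u(l) = ⅔ - ⅓*(-49) = ⅔ + 49/3 = 17)
K = -171535/1213158 (K = (3/(-2 + 140) + 3729)/(-12329 - 14044) = (3/138 + 3729)/(-26373) = (3*(1/138) + 3729)*(-1/26373) = (1/46 + 3729)*(-1/26373) = (171535/46)*(-1/26373) = -171535/1213158 ≈ -0.14140)
(u(-111) + 9923)/(K - 15363) = (17 + 9923)/(-171535/1213158 - 15363) = 9940/(-18637917889/1213158) = 9940*(-1213158/18637917889) = -12058790520/18637917889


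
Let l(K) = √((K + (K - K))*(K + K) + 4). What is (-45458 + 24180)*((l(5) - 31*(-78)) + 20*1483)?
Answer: -682555684 - 63834*√6 ≈ -6.8271e+8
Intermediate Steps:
l(K) = √(4 + 2*K²) (l(K) = √((K + 0)*(2*K) + 4) = √(K*(2*K) + 4) = √(2*K² + 4) = √(4 + 2*K²))
(-45458 + 24180)*((l(5) - 31*(-78)) + 20*1483) = (-45458 + 24180)*((√(4 + 2*5²) - 31*(-78)) + 20*1483) = -21278*((√(4 + 2*25) + 2418) + 29660) = -21278*((√(4 + 50) + 2418) + 29660) = -21278*((√54 + 2418) + 29660) = -21278*((3*√6 + 2418) + 29660) = -21278*((2418 + 3*√6) + 29660) = -21278*(32078 + 3*√6) = -682555684 - 63834*√6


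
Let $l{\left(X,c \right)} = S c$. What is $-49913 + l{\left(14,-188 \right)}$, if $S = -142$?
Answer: $-23217$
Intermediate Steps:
$l{\left(X,c \right)} = - 142 c$
$-49913 + l{\left(14,-188 \right)} = -49913 - -26696 = -49913 + 26696 = -23217$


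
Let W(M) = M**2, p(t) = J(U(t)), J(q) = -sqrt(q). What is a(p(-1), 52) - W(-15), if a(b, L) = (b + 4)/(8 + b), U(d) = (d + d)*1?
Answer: -7408/33 - 2*I*sqrt(2)/33 ≈ -224.48 - 0.08571*I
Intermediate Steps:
U(d) = 2*d (U(d) = (2*d)*1 = 2*d)
p(t) = -sqrt(2)*sqrt(t) (p(t) = -sqrt(2*t) = -sqrt(2)*sqrt(t))
a(b, L) = (4 + b)/(8 + b)
a(p(-1), 52) - W(-15) = (4 - sqrt(2)*sqrt(-1))/(8 - sqrt(2)*sqrt(-1)) - 1*(-15)**2 = (4 - sqrt(2)*I)/(8 - sqrt(2)*I) - 1*225 = (4 - I*sqrt(2))/(8 - I*sqrt(2)) - 225 = -225 + (4 - I*sqrt(2))/(8 - I*sqrt(2))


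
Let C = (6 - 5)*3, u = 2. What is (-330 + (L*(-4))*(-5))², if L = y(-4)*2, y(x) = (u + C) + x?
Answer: 84100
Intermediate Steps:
C = 3 (C = 1*3 = 3)
y(x) = 5 + x (y(x) = (2 + 3) + x = 5 + x)
L = 2 (L = (5 - 4)*2 = 1*2 = 2)
(-330 + (L*(-4))*(-5))² = (-330 + (2*(-4))*(-5))² = (-330 - 8*(-5))² = (-330 + 40)² = (-290)² = 84100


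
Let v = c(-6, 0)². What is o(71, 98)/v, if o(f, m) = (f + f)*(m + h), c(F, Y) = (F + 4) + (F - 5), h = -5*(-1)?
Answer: 14626/169 ≈ 86.544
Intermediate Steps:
h = 5
c(F, Y) = -1 + 2*F (c(F, Y) = (4 + F) + (-5 + F) = -1 + 2*F)
o(f, m) = 2*f*(5 + m) (o(f, m) = (f + f)*(m + 5) = (2*f)*(5 + m) = 2*f*(5 + m))
v = 169 (v = (-1 + 2*(-6))² = (-1 - 12)² = (-13)² = 169)
o(71, 98)/v = (2*71*(5 + 98))/169 = (2*71*103)*(1/169) = 14626*(1/169) = 14626/169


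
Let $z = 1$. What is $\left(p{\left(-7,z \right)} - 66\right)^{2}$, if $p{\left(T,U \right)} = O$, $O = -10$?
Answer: $5776$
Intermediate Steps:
$p{\left(T,U \right)} = -10$
$\left(p{\left(-7,z \right)} - 66\right)^{2} = \left(-10 - 66\right)^{2} = \left(-76\right)^{2} = 5776$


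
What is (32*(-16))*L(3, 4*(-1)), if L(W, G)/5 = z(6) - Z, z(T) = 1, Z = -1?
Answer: -5120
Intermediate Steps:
L(W, G) = 10 (L(W, G) = 5*(1 - 1*(-1)) = 5*(1 + 1) = 5*2 = 10)
(32*(-16))*L(3, 4*(-1)) = (32*(-16))*10 = -512*10 = -5120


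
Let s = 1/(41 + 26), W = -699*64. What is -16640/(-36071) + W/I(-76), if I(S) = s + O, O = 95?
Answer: -18001685152/38271331 ≈ -470.37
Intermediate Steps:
W = -44736
s = 1/67 ≈ 0.014925
I(S) = 6366/67 (I(S) = 1/67 + 95 = 6366/67)
-16640/(-36071) + W/I(-76) = -16640/(-36071) - 44736/6366/67 = -16640*(-1/36071) - 44736*67/6366 = 16640/36071 - 499552/1061 = -18001685152/38271331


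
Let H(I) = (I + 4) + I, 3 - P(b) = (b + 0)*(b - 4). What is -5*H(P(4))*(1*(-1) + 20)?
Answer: -950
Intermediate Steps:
P(b) = 3 - b*(-4 + b) (P(b) = 3 - (b + 0)*(b - 4) = 3 - b*(-4 + b))
H(I) = 4 + 2*I (H(I) = (4 + I) + I = 4 + 2*I)
-5*H(P(4))*(1*(-1) + 20) = -5*(4 + 2*(3 - 1*4² + 4*4))*(1*(-1) + 20) = -5*(4 + 2*(3 - 1*16 + 16))*(-1 + 20) = -5*(4 + 2*(3 - 16 + 16))*19 = -5*(4 + 2*3)*19 = -5*(4 + 6)*19 = -50*19 = -5*190 = -950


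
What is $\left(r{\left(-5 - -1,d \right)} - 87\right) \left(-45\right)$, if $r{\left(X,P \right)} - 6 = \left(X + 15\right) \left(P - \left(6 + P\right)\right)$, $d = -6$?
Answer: $6615$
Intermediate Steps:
$r{\left(X,P \right)} = -84 - 6 X$ ($r{\left(X,P \right)} = 6 + \left(X + 15\right) \left(P - \left(6 + P\right)\right) = 6 + \left(15 + X\right) \left(-6\right) = 6 - \left(90 + 6 X\right) = -84 - 6 X$)
$\left(r{\left(-5 - -1,d \right)} - 87\right) \left(-45\right) = \left(\left(-84 - 6 \left(-5 - -1\right)\right) - 87\right) \left(-45\right) = \left(\left(-84 - 6 \left(-5 + 1\right)\right) - 87\right) \left(-45\right) = \left(\left(-84 - -24\right) - 87\right) \left(-45\right) = \left(\left(-84 + 24\right) - 87\right) \left(-45\right) = \left(-60 - 87\right) \left(-45\right) = \left(-147\right) \left(-45\right) = 6615$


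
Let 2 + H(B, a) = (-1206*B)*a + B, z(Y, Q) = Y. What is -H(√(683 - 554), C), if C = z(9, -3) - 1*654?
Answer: 2 - 777871*√129 ≈ -8.8349e+6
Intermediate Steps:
C = -645 (C = 9 - 1*654 = 9 - 654 = -645)
H(B, a) = -2 + B - 1206*B*a (H(B, a) = -2 + ((-1206*B)*a + B) = -2 + (-1206*B*a + B) = -2 + (B - 1206*B*a) = -2 + B - 1206*B*a)
-H(√(683 - 554), C) = -(-2 + √(683 - 554) - 1206*√(683 - 554)*(-645)) = -(-2 + √129 - 1206*√129*(-645)) = -(-2 + √129 + 777870*√129) = -(-2 + 777871*√129) = 2 - 777871*√129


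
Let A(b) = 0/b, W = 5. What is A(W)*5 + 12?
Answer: 12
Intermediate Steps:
A(b) = 0
A(W)*5 + 12 = 0*5 + 12 = 0 + 12 = 12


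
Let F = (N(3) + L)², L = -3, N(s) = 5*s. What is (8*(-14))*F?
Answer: -16128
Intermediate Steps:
F = 144 (F = (5*3 - 3)² = (15 - 3)² = 12² = 144)
(8*(-14))*F = (8*(-14))*144 = -112*144 = -16128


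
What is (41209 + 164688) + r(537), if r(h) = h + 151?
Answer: 206585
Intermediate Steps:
r(h) = 151 + h
(41209 + 164688) + r(537) = (41209 + 164688) + (151 + 537) = 205897 + 688 = 206585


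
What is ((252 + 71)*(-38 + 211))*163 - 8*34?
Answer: 9108005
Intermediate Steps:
((252 + 71)*(-38 + 211))*163 - 8*34 = (323*173)*163 - 272 = 55879*163 - 272 = 9108277 - 272 = 9108005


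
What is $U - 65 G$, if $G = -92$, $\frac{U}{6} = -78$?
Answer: $5512$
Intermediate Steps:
$U = -468$ ($U = 6 \left(-78\right) = -468$)
$U - 65 G = -468 - -5980 = -468 + 5980 = 5512$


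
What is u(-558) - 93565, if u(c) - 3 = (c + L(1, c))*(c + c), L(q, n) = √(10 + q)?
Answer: 529166 - 1116*√11 ≈ 5.2547e+5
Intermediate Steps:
u(c) = 3 + 2*c*(c + √11) (u(c) = 3 + (c + √(10 + 1))*(c + c) = 3 + (c + √11)*(2*c) = 3 + 2*c*(c + √11))
u(-558) - 93565 = (3 + 2*(-558)² + 2*(-558)*√11) - 93565 = (3 + 2*311364 - 1116*√11) - 93565 = (3 + 622728 - 1116*√11) - 93565 = (622731 - 1116*√11) - 93565 = 529166 - 1116*√11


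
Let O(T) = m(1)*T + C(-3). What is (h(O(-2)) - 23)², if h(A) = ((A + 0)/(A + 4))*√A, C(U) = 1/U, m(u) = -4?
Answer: 1956242/3675 - 1058*√69/105 ≈ 448.61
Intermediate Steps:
O(T) = -⅓ - 4*T (O(T) = -4*T + 1/(-3) = -4*T - ⅓ = -⅓ - 4*T)
h(A) = A^(3/2)/(4 + A) (h(A) = (A/(4 + A))*√A = A^(3/2)/(4 + A))
(h(O(-2)) - 23)² = ((-⅓ - 4*(-2))^(3/2)/(4 + (-⅓ - 4*(-2))) - 23)² = ((-⅓ + 8)^(3/2)/(4 + (-⅓ + 8)) - 23)² = ((23/3)^(3/2)/(4 + 23/3) - 23)² = ((23*√69/9)/(35/3) - 23)² = ((23*√69/9)*(3/35) - 23)² = (23*√69/105 - 23)² = (-23 + 23*√69/105)²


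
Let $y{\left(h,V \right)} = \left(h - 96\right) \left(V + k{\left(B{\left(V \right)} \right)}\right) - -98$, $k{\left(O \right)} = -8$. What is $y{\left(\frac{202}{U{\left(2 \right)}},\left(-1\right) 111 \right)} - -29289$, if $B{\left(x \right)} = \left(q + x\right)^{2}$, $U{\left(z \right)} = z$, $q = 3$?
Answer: $28792$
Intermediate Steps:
$B{\left(x \right)} = \left(3 + x\right)^{2}$
$y{\left(h,V \right)} = 98 + \left(-96 + h\right) \left(-8 + V\right)$ ($y{\left(h,V \right)} = \left(h - 96\right) \left(V - 8\right) - -98 = \left(-96 + h\right) \left(-8 + V\right) + 98 = 98 + \left(-96 + h\right) \left(-8 + V\right)$)
$y{\left(\frac{202}{U{\left(2 \right)}},\left(-1\right) 111 \right)} - -29289 = \left(866 - 96 \left(\left(-1\right) 111\right) - 8 \cdot \frac{202}{2} + \left(-1\right) 111 \cdot \frac{202}{2}\right) - -29289 = \left(866 - -10656 - 8 \cdot 202 \cdot \frac{1}{2} - 111 \cdot 202 \cdot \frac{1}{2}\right) + 29289 = \left(866 + 10656 - 808 - 11211\right) + 29289 = -497 + 29289 = 28792$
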